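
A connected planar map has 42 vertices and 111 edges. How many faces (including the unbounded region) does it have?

Euler's formula for a connected plane graph: V − E + F = 2, so F = 2 − 42 + 111 = 71.

71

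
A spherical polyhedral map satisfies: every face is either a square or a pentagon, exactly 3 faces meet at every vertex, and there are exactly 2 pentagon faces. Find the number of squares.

Let x be the number of squares; then F = 2 + x.
Edge–face incidences: 2E = 5·2 + 4·x = 10 + 4x.
Every vertex has degree 3, so 3V = 2E.
Euler: V − E + F = 2 ⇒ (2E)/3 − E + (2 + x) = 2.
Multiply by 6: 2·(2E) − 3·(2E) + 6·(2 + x) = 12, i.e. 12 + 6x − (10 + 4x) = 12.
Collecting terms: 2x + 2 = 12, so 2x = 10, so x = 5.
Then 2E = 10 + 4·5 = 30, so E = 15, V = 2E/3 = 10, F = 2 + 5 = 7.

5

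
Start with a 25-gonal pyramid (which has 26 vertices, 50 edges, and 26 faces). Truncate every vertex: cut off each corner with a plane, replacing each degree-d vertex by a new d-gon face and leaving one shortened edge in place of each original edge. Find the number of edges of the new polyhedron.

Truncation replaces each original edge-end by a new vertex, so V′ = 2E = 100.
Each original edge survives, and each old vertex of degree d contributes d new edges; summing degrees gives Σd = 2E, so E′ = E + 2E = 3E = 150.
Each original face survives and each original vertex becomes one new face: F′ = F + V = 52.

150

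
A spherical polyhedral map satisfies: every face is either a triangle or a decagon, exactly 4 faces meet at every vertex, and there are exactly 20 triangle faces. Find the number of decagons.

Let x be the number of decagons; then F = 20 + x.
Edge–face incidences: 2E = 3·20 + 10·x = 60 + 10x.
Every vertex has degree 4, so 4V = 2E.
Euler: V − E + F = 2 ⇒ (2E)/4 − E + (20 + x) = 2.
Multiply by 8: 2·(2E) − 4·(2E) + 8·(20 + x) = 16, i.e. 160 + 8x − 2·(60 + 10x) = 16.
Collecting terms: −12x + 40 = 16, so −12x = −24, so x = 2.
Then 2E = 60 + 10·2 = 80, so E = 40, V = 2E/4 = 20, F = 20 + 2 = 22.

2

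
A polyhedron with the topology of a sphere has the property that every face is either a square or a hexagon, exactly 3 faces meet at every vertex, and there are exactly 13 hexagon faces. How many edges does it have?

51

Let x be the number of squares; then F = 13 + x.
Edge–face incidences: 2E = 6·13 + 4·x = 78 + 4x.
Every vertex has degree 3, so 3V = 2E.
Euler: V − E + F = 2 ⇒ (2E)/3 − E + (13 + x) = 2.
Multiply by 6: 2·(2E) − 3·(2E) + 6·(13 + x) = 12, i.e. 78 + 6x − (78 + 4x) = 12.
Collecting terms: 2x = 12, so x = 6.
Then 2E = 78 + 4·6 = 102, so E = 51, V = 2E/3 = 34, F = 13 + 6 = 19.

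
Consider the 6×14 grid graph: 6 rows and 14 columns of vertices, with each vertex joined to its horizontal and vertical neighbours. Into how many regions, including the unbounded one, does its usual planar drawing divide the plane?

The grid has V = 6·14 = 84 vertices and E = 6·13 + 14·5 = 148 edges.
F = 2 − V + E = 2 − 84 + 148 = 66.

66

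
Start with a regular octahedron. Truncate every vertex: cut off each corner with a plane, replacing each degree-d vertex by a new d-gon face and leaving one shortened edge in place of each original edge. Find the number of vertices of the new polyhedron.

The base solid has V = 6, E = 12, F = 8.
Truncation replaces each original edge-end by a new vertex, so V′ = 2E = 24.
Each original edge survives, and each old vertex of degree d contributes d new edges; summing degrees gives Σd = 2E, so E′ = E + 2E = 3E = 36.
Each original face survives and each original vertex becomes one new face: F′ = F + V = 14.

24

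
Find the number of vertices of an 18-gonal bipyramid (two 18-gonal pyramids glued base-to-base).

20

A bipyramid over an n-gon has 2n triangular faces and n + 2 vertices: V = 18 + 2 = 20, E = 3·18 = 54, F = 2·18 = 36.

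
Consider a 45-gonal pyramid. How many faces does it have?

A pyramid on an n-gon base has one n-gon and n triangles: V = 45 + 1 = 46, E = 2·45 = 90, F = 45 + 1 = 46.

46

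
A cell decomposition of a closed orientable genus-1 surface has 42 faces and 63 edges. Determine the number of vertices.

For a closed orientable surface of genus 1, χ = 2 − 2·1 = 0.
V = 0 + E − F = 0 + 63 − 42 = 21.

21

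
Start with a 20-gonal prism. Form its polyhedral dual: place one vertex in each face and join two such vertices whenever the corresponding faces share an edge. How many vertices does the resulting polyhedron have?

22

The base solid has V = 40, E = 60, F = 22.
The dual swaps V and F and preserves E: V′ = F = 22, E′ = E = 60, F′ = V = 40.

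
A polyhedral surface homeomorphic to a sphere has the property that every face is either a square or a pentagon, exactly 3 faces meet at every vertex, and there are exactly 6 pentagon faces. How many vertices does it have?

14

Let x be the number of squares; then F = 6 + x.
Edge–face incidences: 2E = 5·6 + 4·x = 30 + 4x.
Every vertex has degree 3, so 3V = 2E.
Euler: V − E + F = 2 ⇒ (2E)/3 − E + (6 + x) = 2.
Multiply by 6: 2·(2E) − 3·(2E) + 6·(6 + x) = 12, i.e. 36 + 6x − (30 + 4x) = 12.
Collecting terms: 2x + 6 = 12, so 2x = 6, so x = 3.
Then 2E = 30 + 4·3 = 42, so E = 21, V = 2E/3 = 14, F = 6 + 3 = 9.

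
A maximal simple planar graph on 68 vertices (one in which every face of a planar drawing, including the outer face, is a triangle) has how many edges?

In a plane triangulation 3F = 2E and V − E + F = 2, so E = 3V − 6 = 3·68 − 6 = 198.

198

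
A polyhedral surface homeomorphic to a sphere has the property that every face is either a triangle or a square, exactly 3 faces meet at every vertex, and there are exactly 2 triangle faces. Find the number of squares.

Let x be the number of squares; then F = 2 + x.
Edge–face incidences: 2E = 3·2 + 4·x = 6 + 4x.
Every vertex has degree 3, so 3V = 2E.
Euler: V − E + F = 2 ⇒ (2E)/3 − E + (2 + x) = 2.
Multiply by 6: 2·(2E) − 3·(2E) + 6·(2 + x) = 12, i.e. 12 + 6x − (6 + 4x) = 12.
Collecting terms: 2x + 6 = 12, so 2x = 6, so x = 3.
Then 2E = 6 + 4·3 = 18, so E = 9, V = 2E/3 = 6, F = 2 + 3 = 5.

3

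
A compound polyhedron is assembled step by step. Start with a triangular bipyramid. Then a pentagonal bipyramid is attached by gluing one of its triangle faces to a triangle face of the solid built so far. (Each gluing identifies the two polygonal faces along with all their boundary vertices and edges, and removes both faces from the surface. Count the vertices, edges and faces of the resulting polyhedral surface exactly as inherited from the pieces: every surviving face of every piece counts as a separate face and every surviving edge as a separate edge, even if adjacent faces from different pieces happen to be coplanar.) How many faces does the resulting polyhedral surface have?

A triangular bipyramid: V=5, E=9, F=6.
Attach a pentagonal bipyramid (V=7, E=15, F=10) along a 3-gon: merge 3 vertices and 3 edges, delete both glued faces → V=9, E=21, F=14.
Check: V − E + F = 9 − 21 + 14 = 2.

14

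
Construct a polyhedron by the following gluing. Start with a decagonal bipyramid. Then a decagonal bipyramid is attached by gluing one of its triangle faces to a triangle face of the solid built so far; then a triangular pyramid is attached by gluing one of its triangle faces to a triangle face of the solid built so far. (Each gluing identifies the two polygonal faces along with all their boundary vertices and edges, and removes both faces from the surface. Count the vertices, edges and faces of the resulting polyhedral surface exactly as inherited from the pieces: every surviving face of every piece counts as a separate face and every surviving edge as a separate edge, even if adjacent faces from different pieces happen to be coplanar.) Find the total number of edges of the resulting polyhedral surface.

A decagonal bipyramid: V=12, E=30, F=20.
Attach a decagonal bipyramid (V=12, E=30, F=20) along a 3-gon: merge 3 vertices and 3 edges, delete both glued faces → V=21, E=57, F=38.
Attach a triangular pyramid (V=4, E=6, F=4) along a 3-gon: merge 3 vertices and 3 edges, delete both glued faces → V=22, E=60, F=40.
Check: V − E + F = 22 − 60 + 40 = 2.

60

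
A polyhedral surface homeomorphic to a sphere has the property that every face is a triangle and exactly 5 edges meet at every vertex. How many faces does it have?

Each face has 3 edges and each edge borders two faces, so 2E = 3F.
Each vertex has degree 5, so 5V = 2E and hence V = 3F/5.
Euler: V − E + F = 2 ⇒ (3F/5) − (3F/2) + F = 2.
Multiply by 10: (6 − 15 + 10)F = 20, i.e. 1F = 20.
So F = 20, E = 3·20/2 = 30, V = 3·20/5 = 12.

20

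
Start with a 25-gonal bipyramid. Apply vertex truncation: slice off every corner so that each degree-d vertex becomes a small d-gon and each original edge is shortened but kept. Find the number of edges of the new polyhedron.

The base solid has V = 27, E = 75, F = 50.
Truncation replaces each original edge-end by a new vertex, so V′ = 2E = 150.
Each original edge survives, and each old vertex of degree d contributes d new edges; summing degrees gives Σd = 2E, so E′ = E + 2E = 3E = 225.
Each original face survives and each original vertex becomes one new face: F′ = F + V = 77.

225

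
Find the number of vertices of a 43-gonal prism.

86

A prism on an n-gon has two n-gon bases and n rectangular sides: V = 2·43 = 86, E = 3·43 = 129, F = 43 + 2 = 45.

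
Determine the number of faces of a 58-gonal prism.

A prism on an n-gon has two n-gon bases and n rectangular sides: V = 2·58 = 116, E = 3·58 = 174, F = 58 + 2 = 60.

60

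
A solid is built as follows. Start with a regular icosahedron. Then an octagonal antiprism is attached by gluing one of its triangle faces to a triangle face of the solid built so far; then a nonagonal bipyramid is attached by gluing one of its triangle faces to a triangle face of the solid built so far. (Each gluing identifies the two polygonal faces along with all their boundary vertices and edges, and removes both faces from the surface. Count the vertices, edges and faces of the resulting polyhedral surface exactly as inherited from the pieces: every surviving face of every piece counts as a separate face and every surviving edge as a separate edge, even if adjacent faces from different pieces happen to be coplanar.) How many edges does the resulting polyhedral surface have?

83

A regular icosahedron: V=12, E=30, F=20.
Attach an octagonal antiprism (V=16, E=32, F=18) along a 3-gon: merge 3 vertices and 3 edges, delete both glued faces → V=25, E=59, F=36.
Attach a nonagonal bipyramid (V=11, E=27, F=18) along a 3-gon: merge 3 vertices and 3 edges, delete both glued faces → V=33, E=83, F=52.
Check: V − E + F = 33 − 83 + 52 = 2.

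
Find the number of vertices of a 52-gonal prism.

A prism on an n-gon has two n-gon bases and n rectangular sides: V = 2·52 = 104, E = 3·52 = 156, F = 52 + 2 = 54.

104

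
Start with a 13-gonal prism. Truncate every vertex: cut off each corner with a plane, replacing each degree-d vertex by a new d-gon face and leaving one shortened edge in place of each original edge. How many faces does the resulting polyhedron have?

The base solid has V = 26, E = 39, F = 15.
Truncation replaces each original edge-end by a new vertex, so V′ = 2E = 78.
Each original edge survives, and each old vertex of degree d contributes d new edges; summing degrees gives Σd = 2E, so E′ = E + 2E = 3E = 117.
Each original face survives and each original vertex becomes one new face: F′ = F + V = 41.

41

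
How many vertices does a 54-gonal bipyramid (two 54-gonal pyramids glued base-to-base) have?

A bipyramid over an n-gon has 2n triangular faces and n + 2 vertices: V = 54 + 2 = 56, E = 3·54 = 162, F = 2·54 = 108.

56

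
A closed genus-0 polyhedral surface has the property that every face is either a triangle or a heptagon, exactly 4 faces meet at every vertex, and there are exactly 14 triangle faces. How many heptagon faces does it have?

Let x be the number of heptagons; then F = 14 + x.
Edge–face incidences: 2E = 3·14 + 7·x = 42 + 7x.
Every vertex has degree 4, so 4V = 2E.
Euler: V − E + F = 2 ⇒ (2E)/4 − E + (14 + x) = 2.
Multiply by 8: 2·(2E) − 4·(2E) + 8·(14 + x) = 16, i.e. 112 + 8x − 2·(42 + 7x) = 16.
Collecting terms: −6x + 28 = 16, so −6x = −12, so x = 2.
Then 2E = 42 + 7·2 = 56, so E = 28, V = 2E/4 = 14, F = 14 + 2 = 16.

2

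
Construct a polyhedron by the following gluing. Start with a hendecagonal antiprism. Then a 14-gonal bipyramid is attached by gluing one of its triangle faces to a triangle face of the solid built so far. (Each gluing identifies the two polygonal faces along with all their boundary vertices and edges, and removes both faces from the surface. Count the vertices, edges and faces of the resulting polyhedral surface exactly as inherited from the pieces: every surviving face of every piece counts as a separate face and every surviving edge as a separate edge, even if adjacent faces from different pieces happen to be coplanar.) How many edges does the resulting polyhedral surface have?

A hendecagonal antiprism: V=22, E=44, F=24.
Attach a 14-gonal bipyramid (V=16, E=42, F=28) along a 3-gon: merge 3 vertices and 3 edges, delete both glued faces → V=35, E=83, F=50.
Check: V − E + F = 35 − 83 + 50 = 2.

83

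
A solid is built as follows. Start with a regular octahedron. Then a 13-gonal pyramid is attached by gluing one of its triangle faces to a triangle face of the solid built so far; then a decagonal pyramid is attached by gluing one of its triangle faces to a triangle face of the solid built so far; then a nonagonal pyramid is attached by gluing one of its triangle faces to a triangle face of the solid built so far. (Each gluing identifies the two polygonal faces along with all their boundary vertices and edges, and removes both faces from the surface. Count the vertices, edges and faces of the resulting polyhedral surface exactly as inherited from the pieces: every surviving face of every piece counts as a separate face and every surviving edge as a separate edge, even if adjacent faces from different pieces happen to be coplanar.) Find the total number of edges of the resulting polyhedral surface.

A regular octahedron: V=6, E=12, F=8.
Attach a 13-gonal pyramid (V=14, E=26, F=14) along a 3-gon: merge 3 vertices and 3 edges, delete both glued faces → V=17, E=35, F=20.
Attach a decagonal pyramid (V=11, E=20, F=11) along a 3-gon: merge 3 vertices and 3 edges, delete both glued faces → V=25, E=52, F=29.
Attach a nonagonal pyramid (V=10, E=18, F=10) along a 3-gon: merge 3 vertices and 3 edges, delete both glued faces → V=32, E=67, F=37.
Check: V − E + F = 32 − 67 + 37 = 2.

67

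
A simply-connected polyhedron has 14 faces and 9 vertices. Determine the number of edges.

Here V − E + F = 2.
E = V + F − (2) = 9 + 14 − (2) = 21.

21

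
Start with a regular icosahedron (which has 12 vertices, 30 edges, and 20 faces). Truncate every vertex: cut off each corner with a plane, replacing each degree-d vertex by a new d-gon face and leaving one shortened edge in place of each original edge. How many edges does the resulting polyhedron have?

90

Truncation replaces each original edge-end by a new vertex, so V′ = 2E = 60.
Each original edge survives, and each old vertex of degree d contributes d new edges; summing degrees gives Σd = 2E, so E′ = E + 2E = 3E = 90.
Each original face survives and each original vertex becomes one new face: F′ = F + V = 32.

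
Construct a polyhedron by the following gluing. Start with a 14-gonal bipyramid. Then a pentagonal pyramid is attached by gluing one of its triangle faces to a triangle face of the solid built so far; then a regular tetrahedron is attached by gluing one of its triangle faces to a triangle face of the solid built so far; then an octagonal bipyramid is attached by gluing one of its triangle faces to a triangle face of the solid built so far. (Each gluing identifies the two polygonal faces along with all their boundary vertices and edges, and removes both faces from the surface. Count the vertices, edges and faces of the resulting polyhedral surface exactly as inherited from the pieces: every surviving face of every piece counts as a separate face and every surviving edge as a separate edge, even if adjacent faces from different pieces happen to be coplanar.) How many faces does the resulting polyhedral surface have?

A 14-gonal bipyramid: V=16, E=42, F=28.
Attach a pentagonal pyramid (V=6, E=10, F=6) along a 3-gon: merge 3 vertices and 3 edges, delete both glued faces → V=19, E=49, F=32.
Attach a regular tetrahedron (V=4, E=6, F=4) along a 3-gon: merge 3 vertices and 3 edges, delete both glued faces → V=20, E=52, F=34.
Attach an octagonal bipyramid (V=10, E=24, F=16) along a 3-gon: merge 3 vertices and 3 edges, delete both glued faces → V=27, E=73, F=48.
Check: V − E + F = 27 − 73 + 48 = 2.

48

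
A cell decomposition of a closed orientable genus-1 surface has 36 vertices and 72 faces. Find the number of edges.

For a closed orientable surface of genus 1, χ = 2 − 2·1 = 0.
E = V + F − (0) = 36 + 72 − (0) = 108.

108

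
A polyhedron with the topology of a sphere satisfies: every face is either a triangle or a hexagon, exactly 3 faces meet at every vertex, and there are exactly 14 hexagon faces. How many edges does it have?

48

Let x be the number of triangles; then F = 14 + x.
Edge–face incidences: 2E = 6·14 + 3·x = 84 + 3x.
Every vertex has degree 3, so 3V = 2E.
Euler: V − E + F = 2 ⇒ (2E)/3 − E + (14 + x) = 2.
Multiply by 6: 2·(2E) − 3·(2E) + 6·(14 + x) = 12, i.e. 84 + 6x − (84 + 3x) = 12.
Collecting terms: 3x = 12, so x = 4.
Then 2E = 84 + 3·4 = 96, so E = 48, V = 2E/3 = 32, F = 14 + 4 = 18.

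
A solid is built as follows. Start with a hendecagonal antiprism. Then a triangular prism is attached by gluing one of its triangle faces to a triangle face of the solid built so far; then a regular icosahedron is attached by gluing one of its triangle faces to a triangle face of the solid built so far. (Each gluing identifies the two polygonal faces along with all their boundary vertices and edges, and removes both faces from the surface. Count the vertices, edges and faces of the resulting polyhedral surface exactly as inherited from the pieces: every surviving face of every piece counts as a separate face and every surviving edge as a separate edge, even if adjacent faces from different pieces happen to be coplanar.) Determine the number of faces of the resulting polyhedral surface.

A hendecagonal antiprism: V=22, E=44, F=24.
Attach a triangular prism (V=6, E=9, F=5) along a 3-gon: merge 3 vertices and 3 edges, delete both glued faces → V=25, E=50, F=27.
Attach a regular icosahedron (V=12, E=30, F=20) along a 3-gon: merge 3 vertices and 3 edges, delete both glued faces → V=34, E=77, F=45.
Check: V − E + F = 34 − 77 + 45 = 2.

45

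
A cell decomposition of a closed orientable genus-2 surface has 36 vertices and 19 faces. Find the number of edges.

57

For a closed orientable surface of genus 2, χ = 2 − 2·2 = -2.
E = V + F − (-2) = 36 + 19 − (-2) = 57.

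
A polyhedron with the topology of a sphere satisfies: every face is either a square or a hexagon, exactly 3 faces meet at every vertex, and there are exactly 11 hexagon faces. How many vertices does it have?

Let x be the number of squares; then F = 11 + x.
Edge–face incidences: 2E = 6·11 + 4·x = 66 + 4x.
Every vertex has degree 3, so 3V = 2E.
Euler: V − E + F = 2 ⇒ (2E)/3 − E + (11 + x) = 2.
Multiply by 6: 2·(2E) − 3·(2E) + 6·(11 + x) = 12, i.e. 66 + 6x − (66 + 4x) = 12.
Collecting terms: 2x = 12, so x = 6.
Then 2E = 66 + 4·6 = 90, so E = 45, V = 2E/3 = 30, F = 11 + 6 = 17.

30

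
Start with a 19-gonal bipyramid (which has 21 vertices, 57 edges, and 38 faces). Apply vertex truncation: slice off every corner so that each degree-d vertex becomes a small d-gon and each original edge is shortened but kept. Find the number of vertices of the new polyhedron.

114

Truncation replaces each original edge-end by a new vertex, so V′ = 2E = 114.
Each original edge survives, and each old vertex of degree d contributes d new edges; summing degrees gives Σd = 2E, so E′ = E + 2E = 3E = 171.
Each original face survives and each original vertex becomes one new face: F′ = F + V = 59.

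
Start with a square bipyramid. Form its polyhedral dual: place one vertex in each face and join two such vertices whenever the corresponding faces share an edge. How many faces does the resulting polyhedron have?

6

The base solid has V = 6, E = 12, F = 8.
The dual swaps V and F and preserves E: V′ = F = 8, E′ = E = 12, F′ = V = 6.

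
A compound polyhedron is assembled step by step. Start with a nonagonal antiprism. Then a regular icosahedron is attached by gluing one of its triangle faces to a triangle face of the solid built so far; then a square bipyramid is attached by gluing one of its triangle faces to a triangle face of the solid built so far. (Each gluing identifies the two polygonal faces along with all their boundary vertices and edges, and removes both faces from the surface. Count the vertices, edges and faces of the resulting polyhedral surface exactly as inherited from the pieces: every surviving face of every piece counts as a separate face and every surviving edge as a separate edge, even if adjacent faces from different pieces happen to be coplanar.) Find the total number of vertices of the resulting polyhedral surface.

A nonagonal antiprism: V=18, E=36, F=20.
Attach a regular icosahedron (V=12, E=30, F=20) along a 3-gon: merge 3 vertices and 3 edges, delete both glued faces → V=27, E=63, F=38.
Attach a square bipyramid (V=6, E=12, F=8) along a 3-gon: merge 3 vertices and 3 edges, delete both glued faces → V=30, E=72, F=44.
Check: V − E + F = 30 − 72 + 44 = 2.

30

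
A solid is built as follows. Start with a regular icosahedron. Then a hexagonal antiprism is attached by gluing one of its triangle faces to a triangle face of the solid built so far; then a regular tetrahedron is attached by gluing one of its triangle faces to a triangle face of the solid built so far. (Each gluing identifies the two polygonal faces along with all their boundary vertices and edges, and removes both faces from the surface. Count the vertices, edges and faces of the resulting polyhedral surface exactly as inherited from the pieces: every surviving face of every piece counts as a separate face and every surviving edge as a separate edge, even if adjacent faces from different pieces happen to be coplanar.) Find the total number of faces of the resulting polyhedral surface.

A regular icosahedron: V=12, E=30, F=20.
Attach a hexagonal antiprism (V=12, E=24, F=14) along a 3-gon: merge 3 vertices and 3 edges, delete both glued faces → V=21, E=51, F=32.
Attach a regular tetrahedron (V=4, E=6, F=4) along a 3-gon: merge 3 vertices and 3 edges, delete both glued faces → V=22, E=54, F=34.
Check: V − E + F = 22 − 54 + 34 = 2.

34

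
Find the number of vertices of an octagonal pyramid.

A pyramid on an n-gon base has one n-gon and n triangles: V = 8 + 1 = 9, E = 2·8 = 16, F = 8 + 1 = 9.
Check: V − E + F = 9 − 16 + 9 = 2.

9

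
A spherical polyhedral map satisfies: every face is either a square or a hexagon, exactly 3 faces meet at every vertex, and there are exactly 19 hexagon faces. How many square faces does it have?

Let x be the number of squares; then F = 19 + x.
Edge–face incidences: 2E = 6·19 + 4·x = 114 + 4x.
Every vertex has degree 3, so 3V = 2E.
Euler: V − E + F = 2 ⇒ (2E)/3 − E + (19 + x) = 2.
Multiply by 6: 2·(2E) − 3·(2E) + 6·(19 + x) = 12, i.e. 114 + 6x − (114 + 4x) = 12.
Collecting terms: 2x = 12, so x = 6.
Then 2E = 114 + 4·6 = 138, so E = 69, V = 2E/3 = 46, F = 19 + 6 = 25.

6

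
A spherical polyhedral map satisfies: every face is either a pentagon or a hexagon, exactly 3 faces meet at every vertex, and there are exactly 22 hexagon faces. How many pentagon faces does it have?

Let x be the number of pentagons; then F = 22 + x.
Edge–face incidences: 2E = 6·22 + 5·x = 132 + 5x.
Every vertex has degree 3, so 3V = 2E.
Euler: V − E + F = 2 ⇒ (2E)/3 − E + (22 + x) = 2.
Multiply by 6: 2·(2E) − 3·(2E) + 6·(22 + x) = 12, i.e. 132 + 6x − (132 + 5x) = 12.
Collecting terms: x = 12.
Then 2E = 132 + 5·12 = 192, so E = 96, V = 2E/3 = 64, F = 22 + 12 = 34.

12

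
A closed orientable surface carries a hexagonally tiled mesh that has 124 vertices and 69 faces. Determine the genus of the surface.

8

Every face is a hexagon, so 2E = 6·69 = 414, giving E = 207.
χ = V − E + F = 124 − 207 + 69 = -14.
For a closed orientable surface χ = 2 − 2g, so g = (2 − (-14))/2 = 8.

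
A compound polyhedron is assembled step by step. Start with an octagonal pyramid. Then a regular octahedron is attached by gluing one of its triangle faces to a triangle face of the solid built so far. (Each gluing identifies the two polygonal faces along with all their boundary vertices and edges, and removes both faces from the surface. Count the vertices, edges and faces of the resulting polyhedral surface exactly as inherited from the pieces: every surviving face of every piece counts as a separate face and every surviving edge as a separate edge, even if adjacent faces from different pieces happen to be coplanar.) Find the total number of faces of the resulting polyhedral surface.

An octagonal pyramid: V=9, E=16, F=9.
Attach a regular octahedron (V=6, E=12, F=8) along a 3-gon: merge 3 vertices and 3 edges, delete both glued faces → V=12, E=25, F=15.
Check: V − E + F = 12 − 25 + 15 = 2.

15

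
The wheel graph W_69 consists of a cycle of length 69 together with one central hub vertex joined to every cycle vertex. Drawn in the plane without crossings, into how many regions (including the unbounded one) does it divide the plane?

70

W_69 has V = 69 + 1 = 70 vertices and E = 2·69 = 138 edges.
By Euler's formula F = 2 − V + E = 2 − 70 + 138 = 70.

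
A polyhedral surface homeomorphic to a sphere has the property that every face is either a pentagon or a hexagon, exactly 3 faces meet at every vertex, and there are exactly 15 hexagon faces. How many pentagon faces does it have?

Let x be the number of pentagons; then F = 15 + x.
Edge–face incidences: 2E = 6·15 + 5·x = 90 + 5x.
Every vertex has degree 3, so 3V = 2E.
Euler: V − E + F = 2 ⇒ (2E)/3 − E + (15 + x) = 2.
Multiply by 6: 2·(2E) − 3·(2E) + 6·(15 + x) = 12, i.e. 90 + 6x − (90 + 5x) = 12.
Collecting terms: x = 12.
Then 2E = 90 + 5·12 = 150, so E = 75, V = 2E/3 = 50, F = 15 + 12 = 27.

12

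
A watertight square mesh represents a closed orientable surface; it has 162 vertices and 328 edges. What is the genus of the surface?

Every face is a square and each edge borders two faces, so 4F = 2·328, giving F = 164.
χ = V − E + F = 162 − 328 + 164 = -2.
For a closed orientable surface χ = 2 − 2g, so g = (2 − (-2))/2 = 2.

2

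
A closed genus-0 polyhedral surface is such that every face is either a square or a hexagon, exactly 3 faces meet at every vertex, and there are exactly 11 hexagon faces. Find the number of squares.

6

Let x be the number of squares; then F = 11 + x.
Edge–face incidences: 2E = 6·11 + 4·x = 66 + 4x.
Every vertex has degree 3, so 3V = 2E.
Euler: V − E + F = 2 ⇒ (2E)/3 − E + (11 + x) = 2.
Multiply by 6: 2·(2E) − 3·(2E) + 6·(11 + x) = 12, i.e. 66 + 6x − (66 + 4x) = 12.
Collecting terms: 2x = 12, so x = 6.
Then 2E = 66 + 4·6 = 90, so E = 45, V = 2E/3 = 30, F = 11 + 6 = 17.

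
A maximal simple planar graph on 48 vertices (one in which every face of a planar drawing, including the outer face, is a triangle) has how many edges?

In a plane triangulation 3F = 2E and V − E + F = 2, so E = 3V − 6 = 3·48 − 6 = 138.

138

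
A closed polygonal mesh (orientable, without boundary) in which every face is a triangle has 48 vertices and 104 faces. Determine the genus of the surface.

3

Every face is a triangle, so 2E = 3·104 = 312, giving E = 156.
χ = V − E + F = 48 − 156 + 104 = -4.
For a closed orientable surface χ = 2 − 2g, so g = (2 − (-4))/2 = 3.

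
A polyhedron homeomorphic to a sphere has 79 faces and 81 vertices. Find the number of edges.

158

Here V − E + F = 2.
E = V + F − (2) = 81 + 79 − (2) = 158.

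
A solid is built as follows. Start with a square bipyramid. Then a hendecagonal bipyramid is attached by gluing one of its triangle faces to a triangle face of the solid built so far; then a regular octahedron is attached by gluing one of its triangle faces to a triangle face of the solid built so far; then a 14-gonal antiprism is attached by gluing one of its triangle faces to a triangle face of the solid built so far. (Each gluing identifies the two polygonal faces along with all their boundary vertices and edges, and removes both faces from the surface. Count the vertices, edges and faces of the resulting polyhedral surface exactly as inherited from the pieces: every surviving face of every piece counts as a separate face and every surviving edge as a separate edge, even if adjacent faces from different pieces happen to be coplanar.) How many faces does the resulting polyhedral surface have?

A square bipyramid: V=6, E=12, F=8.
Attach a hendecagonal bipyramid (V=13, E=33, F=22) along a 3-gon: merge 3 vertices and 3 edges, delete both glued faces → V=16, E=42, F=28.
Attach a regular octahedron (V=6, E=12, F=8) along a 3-gon: merge 3 vertices and 3 edges, delete both glued faces → V=19, E=51, F=34.
Attach a 14-gonal antiprism (V=28, E=56, F=30) along a 3-gon: merge 3 vertices and 3 edges, delete both glued faces → V=44, E=104, F=62.
Check: V − E + F = 44 − 104 + 62 = 2.

62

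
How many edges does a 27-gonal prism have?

A prism on an n-gon has two n-gon bases and n rectangular sides: V = 2·27 = 54, E = 3·27 = 81, F = 27 + 2 = 29.

81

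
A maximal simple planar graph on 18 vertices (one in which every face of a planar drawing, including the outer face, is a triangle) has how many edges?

48

In a plane triangulation 3F = 2E and V − E + F = 2, so E = 3V − 6 = 3·18 − 6 = 48.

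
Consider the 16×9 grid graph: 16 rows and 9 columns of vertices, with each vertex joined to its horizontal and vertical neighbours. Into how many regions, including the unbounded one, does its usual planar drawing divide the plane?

121

The grid has V = 16·9 = 144 vertices and E = 16·8 + 9·15 = 263 edges.
F = 2 − V + E = 2 − 144 + 263 = 121.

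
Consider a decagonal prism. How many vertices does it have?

20

A prism on an n-gon has two n-gon bases and n rectangular sides: V = 2·10 = 20, E = 3·10 = 30, F = 10 + 2 = 12.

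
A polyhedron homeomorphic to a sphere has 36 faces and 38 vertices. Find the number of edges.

72

Here V − E + F = 2.
E = V + F − (2) = 38 + 36 − (2) = 72.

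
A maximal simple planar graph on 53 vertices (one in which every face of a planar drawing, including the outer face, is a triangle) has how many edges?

In a plane triangulation 3F = 2E and V − E + F = 2, so E = 3V − 6 = 3·53 − 6 = 153.

153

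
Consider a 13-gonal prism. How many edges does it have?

39

A prism on an n-gon has two n-gon bases and n rectangular sides: V = 2·13 = 26, E = 3·13 = 39, F = 13 + 2 = 15.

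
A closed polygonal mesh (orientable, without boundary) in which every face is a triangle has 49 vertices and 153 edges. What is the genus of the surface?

Every face is a triangle and each edge borders two faces, so 3F = 2·153, giving F = 102.
χ = V − E + F = 49 − 153 + 102 = -2.
For a closed orientable surface χ = 2 − 2g, so g = (2 − (-2))/2 = 2.

2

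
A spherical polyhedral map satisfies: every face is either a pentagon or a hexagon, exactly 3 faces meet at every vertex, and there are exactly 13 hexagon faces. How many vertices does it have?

46

Let x be the number of pentagons; then F = 13 + x.
Edge–face incidences: 2E = 6·13 + 5·x = 78 + 5x.
Every vertex has degree 3, so 3V = 2E.
Euler: V − E + F = 2 ⇒ (2E)/3 − E + (13 + x) = 2.
Multiply by 6: 2·(2E) − 3·(2E) + 6·(13 + x) = 12, i.e. 78 + 6x − (78 + 5x) = 12.
Collecting terms: x = 12.
Then 2E = 78 + 5·12 = 138, so E = 69, V = 2E/3 = 46, F = 13 + 12 = 25.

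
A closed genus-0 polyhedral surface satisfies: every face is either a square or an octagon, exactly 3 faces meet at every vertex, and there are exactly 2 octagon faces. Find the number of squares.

Let x be the number of squares; then F = 2 + x.
Edge–face incidences: 2E = 8·2 + 4·x = 16 + 4x.
Every vertex has degree 3, so 3V = 2E.
Euler: V − E + F = 2 ⇒ (2E)/3 − E + (2 + x) = 2.
Multiply by 6: 2·(2E) − 3·(2E) + 6·(2 + x) = 12, i.e. 12 + 6x − (16 + 4x) = 12.
Collecting terms: 2x − 4 = 12, so 2x = 16, so x = 8.
Then 2E = 16 + 4·8 = 48, so E = 24, V = 2E/3 = 16, F = 2 + 8 = 10.

8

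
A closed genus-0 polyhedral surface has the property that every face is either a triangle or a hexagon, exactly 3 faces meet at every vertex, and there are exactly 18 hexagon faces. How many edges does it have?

Let x be the number of triangles; then F = 18 + x.
Edge–face incidences: 2E = 6·18 + 3·x = 108 + 3x.
Every vertex has degree 3, so 3V = 2E.
Euler: V − E + F = 2 ⇒ (2E)/3 − E + (18 + x) = 2.
Multiply by 6: 2·(2E) − 3·(2E) + 6·(18 + x) = 12, i.e. 108 + 6x − (108 + 3x) = 12.
Collecting terms: 3x = 12, so x = 4.
Then 2E = 108 + 3·4 = 120, so E = 60, V = 2E/3 = 40, F = 18 + 4 = 22.

60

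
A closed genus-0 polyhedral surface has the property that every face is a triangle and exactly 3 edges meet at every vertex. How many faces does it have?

4

Each face has 3 edges and each edge borders two faces, so 2E = 3F.
Each vertex has degree 3, so 3V = 2E and hence V = 3F/3.
Euler: V − E + F = 2 ⇒ (3F/3) − (3F/2) + F = 2.
Multiply by 6: (6 − 9 + 6)F = 12, i.e. 3F = 12.
So F = 4, E = 3·4/2 = 6, V = 3·4/3 = 4.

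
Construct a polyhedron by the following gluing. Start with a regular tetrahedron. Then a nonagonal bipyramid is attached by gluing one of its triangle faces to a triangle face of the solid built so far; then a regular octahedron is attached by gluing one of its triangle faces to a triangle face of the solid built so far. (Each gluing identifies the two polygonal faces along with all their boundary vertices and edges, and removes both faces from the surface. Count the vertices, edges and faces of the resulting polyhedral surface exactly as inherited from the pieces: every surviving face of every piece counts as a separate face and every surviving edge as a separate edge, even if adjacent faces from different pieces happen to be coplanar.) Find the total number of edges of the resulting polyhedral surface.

39

A regular tetrahedron: V=4, E=6, F=4.
Attach a nonagonal bipyramid (V=11, E=27, F=18) along a 3-gon: merge 3 vertices and 3 edges, delete both glued faces → V=12, E=30, F=20.
Attach a regular octahedron (V=6, E=12, F=8) along a 3-gon: merge 3 vertices and 3 edges, delete both glued faces → V=15, E=39, F=26.
Check: V − E + F = 15 − 39 + 26 = 2.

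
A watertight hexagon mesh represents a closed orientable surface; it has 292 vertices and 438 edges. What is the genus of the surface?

Every face is a hexagon and each edge borders two faces, so 6F = 2·438, giving F = 146.
χ = V − E + F = 292 − 438 + 146 = 0.
For a closed orientable surface χ = 2 − 2g, so g = (2 − (0))/2 = 1.

1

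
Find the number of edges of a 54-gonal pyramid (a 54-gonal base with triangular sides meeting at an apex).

A pyramid on an n-gon base has one n-gon and n triangles: V = 54 + 1 = 55, E = 2·54 = 108, F = 54 + 1 = 55.

108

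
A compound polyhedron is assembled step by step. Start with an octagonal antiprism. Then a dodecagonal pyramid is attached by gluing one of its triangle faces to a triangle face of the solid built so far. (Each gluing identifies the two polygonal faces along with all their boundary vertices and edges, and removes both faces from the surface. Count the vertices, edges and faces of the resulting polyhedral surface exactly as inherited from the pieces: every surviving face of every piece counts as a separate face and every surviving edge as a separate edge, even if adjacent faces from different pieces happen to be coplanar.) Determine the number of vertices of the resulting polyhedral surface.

26

An octagonal antiprism: V=16, E=32, F=18.
Attach a dodecagonal pyramid (V=13, E=24, F=13) along a 3-gon: merge 3 vertices and 3 edges, delete both glued faces → V=26, E=53, F=29.
Check: V − E + F = 26 − 53 + 29 = 2.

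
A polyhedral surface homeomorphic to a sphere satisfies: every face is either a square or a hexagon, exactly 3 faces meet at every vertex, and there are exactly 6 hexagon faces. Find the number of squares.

Let x be the number of squares; then F = 6 + x.
Edge–face incidences: 2E = 6·6 + 4·x = 36 + 4x.
Every vertex has degree 3, so 3V = 2E.
Euler: V − E + F = 2 ⇒ (2E)/3 − E + (6 + x) = 2.
Multiply by 6: 2·(2E) − 3·(2E) + 6·(6 + x) = 12, i.e. 36 + 6x − (36 + 4x) = 12.
Collecting terms: 2x = 12, so x = 6.
Then 2E = 36 + 4·6 = 60, so E = 30, V = 2E/3 = 20, F = 6 + 6 = 12.

6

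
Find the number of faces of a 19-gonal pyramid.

A pyramid on an n-gon base has one n-gon and n triangles: V = 19 + 1 = 20, E = 2·19 = 38, F = 19 + 1 = 20.
Check: V − E + F = 20 − 38 + 20 = 2.

20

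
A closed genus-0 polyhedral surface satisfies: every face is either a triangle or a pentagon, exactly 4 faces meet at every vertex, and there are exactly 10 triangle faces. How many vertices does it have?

Let x be the number of pentagons; then F = 10 + x.
Edge–face incidences: 2E = 3·10 + 5·x = 30 + 5x.
Every vertex has degree 4, so 4V = 2E.
Euler: V − E + F = 2 ⇒ (2E)/4 − E + (10 + x) = 2.
Multiply by 8: 2·(2E) − 4·(2E) + 8·(10 + x) = 16, i.e. 80 + 8x − 2·(30 + 5x) = 16.
Collecting terms: −2x + 20 = 16, so −2x = −4, so x = 2.
Then 2E = 30 + 5·2 = 40, so E = 20, V = 2E/4 = 10, F = 10 + 2 = 12.

10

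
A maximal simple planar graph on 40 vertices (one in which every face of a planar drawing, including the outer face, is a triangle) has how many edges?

114

In a plane triangulation 3F = 2E and V − E + F = 2, so E = 3V − 6 = 3·40 − 6 = 114.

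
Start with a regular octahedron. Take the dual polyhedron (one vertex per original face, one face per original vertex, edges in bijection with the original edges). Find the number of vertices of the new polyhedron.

The base solid has V = 6, E = 12, F = 8.
The dual swaps V and F and preserves E: V′ = F = 8, E′ = E = 12, F′ = V = 6.

8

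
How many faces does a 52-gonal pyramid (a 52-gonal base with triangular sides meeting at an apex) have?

A pyramid on an n-gon base has one n-gon and n triangles: V = 52 + 1 = 53, E = 2·52 = 104, F = 52 + 1 = 53.

53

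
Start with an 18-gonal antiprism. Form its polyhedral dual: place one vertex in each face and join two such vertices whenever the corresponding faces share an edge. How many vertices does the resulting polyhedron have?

The base solid has V = 36, E = 72, F = 38.
The dual swaps V and F and preserves E: V′ = F = 38, E′ = E = 72, F′ = V = 36.

38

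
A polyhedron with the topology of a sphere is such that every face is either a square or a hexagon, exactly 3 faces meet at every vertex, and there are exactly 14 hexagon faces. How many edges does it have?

Let x be the number of squares; then F = 14 + x.
Edge–face incidences: 2E = 6·14 + 4·x = 84 + 4x.
Every vertex has degree 3, so 3V = 2E.
Euler: V − E + F = 2 ⇒ (2E)/3 − E + (14 + x) = 2.
Multiply by 6: 2·(2E) − 3·(2E) + 6·(14 + x) = 12, i.e. 84 + 6x − (84 + 4x) = 12.
Collecting terms: 2x = 12, so x = 6.
Then 2E = 84 + 4·6 = 108, so E = 54, V = 2E/3 = 36, F = 14 + 6 = 20.

54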